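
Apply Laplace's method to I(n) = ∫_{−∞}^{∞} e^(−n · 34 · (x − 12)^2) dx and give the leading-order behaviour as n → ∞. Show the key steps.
I(n) = sqrt(π/(34n))

Here φ(x) = 34 · (x − 12)^2 has its unique minimum at x* = 12 with φ(x*) = 0 and φ''(x*) = 68. Laplace's method gives
  I(n) ~ e^(−n φ(x*)) · sqrt(2π / (n · φ''(x*))) = sqrt(2π / (68n)) = sqrt(π/(34n)).
This is exact: substituting u = (x − 12)·sqrt(34n) gives I(n) = (1/sqrt(34n)) ∫_{−∞}^{∞} e^(−u^2) du = sqrt(π/(34n)).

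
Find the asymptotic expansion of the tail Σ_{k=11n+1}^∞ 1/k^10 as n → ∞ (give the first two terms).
Σ_{k>11n} 1/k^10 = 1/(9 · (11n)^9) − 1/(2 · (11n)^10) + O(1/(11n)^11)

Compare to the integral: ∫_{11n}^∞ x^(−10) dx = [−x^(−9)/9]_{11n}^∞ = 1/((10−1)·(11n)^9). The Euler-Maclaurin correction adds −f(11n)/2 = −1/(2·(11n)^10). Euler-Maclaurin then gives
  Σ_{k>11n} 1/k^10 = ∫_{11n}^∞ dx/x^10 − 1/(2·(11n)^10) + O(1/(11n)^11).
(Equivalently this is ζ(10) − Σ_{k≤11n} 1/k^10.)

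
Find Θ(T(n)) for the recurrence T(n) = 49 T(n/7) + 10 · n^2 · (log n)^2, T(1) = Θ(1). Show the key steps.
T(n) = Θ(n^2 · (log n)^3)

Here log_7 49 = 2 and f(n) = 10 · n^2 · (log n)^2 = Θ(n^(log_7 49) · (log n)^2). This is the extended Case 2 of the master theorem (f matches the critical exponent up to log factors), giving T(n) = Θ(n^(log_7 49) · (log n)^(2+1)) = Θ(n^2 · (log n)^3).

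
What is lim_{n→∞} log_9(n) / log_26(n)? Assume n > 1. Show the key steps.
lim = ln(26) / ln(9) = log_9(26)

Change of base: log_9(n) = ln n / ln 9 and log_26(n) = ln n / ln 26. The ratio is (ln n / ln 9) · (ln 26 / ln n) = ln 26 / ln 9, a constant independent of n. So the limit is ln 26 / ln 9 = log_9(26).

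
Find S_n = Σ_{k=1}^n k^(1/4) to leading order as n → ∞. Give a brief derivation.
S_n ~ (4/5) · n^(5/4)

Integral comparison: Σ_{k=1}^n k^(1/4) = ∫_0^n x^(1/4) dx + O(n^(1/4)). The integral is n^(1 + 1/4) / (1 + 1/4) = n^((1+4)/4) / ((1+4)/4) = (4/5) · n^(5/4).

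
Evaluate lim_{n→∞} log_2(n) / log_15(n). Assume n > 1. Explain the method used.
lim = ln(15) / ln(2) = log_2(15)

Change of base: log_2(n) = ln n / ln 2 and log_15(n) = ln n / ln 15. The ratio is (ln n / ln 2) · (ln 15 / ln n) = ln 15 / ln 2, a constant independent of n. So the limit is ln 15 / ln 2 = log_2(15).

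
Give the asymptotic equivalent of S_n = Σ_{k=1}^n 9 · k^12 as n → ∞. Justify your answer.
S_n ~ 9 · n^13 / 13

By integral comparison (Euler-Maclaurin), Σ_{k=1}^n 9 · k^12 = 9 · ∫_0^n x^12 dx + O(n^12) = 9 · n^13/13 + O(n^12). (Equivalently, Faulhaber's formula gives the same leading term.)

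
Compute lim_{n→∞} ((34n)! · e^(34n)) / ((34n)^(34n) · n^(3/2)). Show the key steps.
lim = 0

Stirling: (34n)! ~ sqrt(2π·34n) · (34n/e)^(34n). Hence
  (34n)! · e^(34n) / (34n)^(34n) ~ sqrt(2π·34n).
Dividing by n^(3/2): sqrt(2π·34n) / n^(3/2) = sqrt(2π·34) · n^((1−3)/2), so the expression behaves like sqrt(2π·34) · n^((1−3)/2) → 0.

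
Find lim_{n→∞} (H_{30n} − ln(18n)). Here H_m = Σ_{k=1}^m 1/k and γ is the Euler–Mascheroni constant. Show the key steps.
lim = ln(5/3) + γ

By Euler-Maclaurin, H_m = ln m + γ + O(1/m). So
  H_{30n} − ln(18n) = ln(30n) + γ − ln(18n) + O(1/n)
                       = ln(30/18) + γ + O(1/n).
Hence the limit is ln(30/18) + γ (= ln(5/3)).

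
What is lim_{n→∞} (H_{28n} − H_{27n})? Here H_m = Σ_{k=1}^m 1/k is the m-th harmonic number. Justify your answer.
lim = ln(28/27)

Euler-Maclaurin gives H_m = ln m + γ + 1/(2m) + O(1/m^2). The γ and O(1/m) terms cancel in the difference:
  H_{28n} − H_{27n} = ln(28n) − ln(27n) + O(1/n) = ln(28/27) + O(1/n).
Hence the limit is ln(28/27).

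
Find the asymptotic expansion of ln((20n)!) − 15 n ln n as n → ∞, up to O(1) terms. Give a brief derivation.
ln((20n)!) − 15 n ln n = 5 n ln n + 20(ln 20 − 1) n + (1/2) ln(2π·20n) + O(1/n)

Stirling: ln((20n)!) = 20n ln(20n) − 20n + (1/2) ln(2π·20n) + O(1/n).
Expand 20n ln(20n) = 20n (ln n + ln 20) = 20n ln n + 20n ln 20.
Subtract 15n ln n: leading term is (20 − 15) n ln n = 5 n ln n. The next term is 20n ln 20 − 20n = 20(ln 20 − 1) n. Then the (1/2) ln(2π·20n) correction.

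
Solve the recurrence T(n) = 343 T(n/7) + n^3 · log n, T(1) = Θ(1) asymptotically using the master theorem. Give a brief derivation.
T(n) = Θ(n^3 · (log n)^2)

Here log_7 343 = 3 and f(n) = n^3 · log n = Θ(n^(log_7 343) · (log n)^1). This is the extended Case 2 of the master theorem (f matches the critical exponent up to log factors), giving T(n) = Θ(n^(log_7 343) · (log n)^(1+1)) = Θ(n^3 · (log n)^2).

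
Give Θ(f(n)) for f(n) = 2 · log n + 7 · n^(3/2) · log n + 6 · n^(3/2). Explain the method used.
f(n) ∈ Θ(n^(3/2) · log n)

Compare the terms by growth order. For large n, n^a · (log n)^b dominates n^a' · (log n)^b' iff a > a', or (a = a' and b > b'). Ranking the 3 terms shows the dominant one is 7 · n^(3/2) · log n. Hence f(n) ∈ Θ(n^(3/2) · log n).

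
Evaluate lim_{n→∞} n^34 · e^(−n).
lim = 0

Exponentials with base > 1 dominate every fixed polynomial: for any fixed c, n^c / e^n → 0 as n → ∞ (e.g. by the ratio test, or since e^n grows faster than any power of n). Hence n^34 · e^(−n) = n^34 / e^n → 0.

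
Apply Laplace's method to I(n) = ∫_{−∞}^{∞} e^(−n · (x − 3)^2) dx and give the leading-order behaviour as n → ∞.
I(n) = sqrt(π/n)

Here φ(x) = (x − 3)^2 has its unique minimum at x* = 3 with φ(x*) = 0 and φ''(x*) = 2. Laplace's method gives
  I(n) ~ e^(−n φ(x*)) · sqrt(2π / (n · φ''(x*))) = sqrt(2π / (2n)) = sqrt(π/n).
This is exact: substituting u = (x − 3)·sqrt(n) gives I(n) = (1/sqrt(n)) ∫_{−∞}^{∞} e^(−u^2) du = sqrt(π/n).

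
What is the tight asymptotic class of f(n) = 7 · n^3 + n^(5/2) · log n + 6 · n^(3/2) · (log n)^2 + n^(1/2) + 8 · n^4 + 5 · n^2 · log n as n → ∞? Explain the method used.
f(n) ∈ Θ(n^4)

Compare the terms by growth order. For large n, n^a · (log n)^b dominates n^a' · (log n)^b' iff a > a', or (a = a' and b > b'). Ranking the 6 terms shows the dominant one is 8 · n^4. Hence f(n) ∈ Θ(n^4).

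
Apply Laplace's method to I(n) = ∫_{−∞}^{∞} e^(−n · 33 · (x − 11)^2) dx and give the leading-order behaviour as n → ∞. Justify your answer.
I(n) = sqrt(π/(33n))

Here φ(x) = 33 · (x − 11)^2 has its unique minimum at x* = 11 with φ(x*) = 0 and φ''(x*) = 66. Laplace's method gives
  I(n) ~ e^(−n φ(x*)) · sqrt(2π / (n · φ''(x*))) = sqrt(2π / (66n)) = sqrt(π/(33n)).
This is exact: substituting u = (x − 11)·sqrt(33n) gives I(n) = (1/sqrt(33n)) ∫_{−∞}^{∞} e^(−u^2) du = sqrt(π/(33n)).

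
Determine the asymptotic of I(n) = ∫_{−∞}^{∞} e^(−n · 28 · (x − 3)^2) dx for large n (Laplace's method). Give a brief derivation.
I(n) = sqrt(π/(28n))

Here φ(x) = 28 · (x − 3)^2 has its unique minimum at x* = 3 with φ(x*) = 0 and φ''(x*) = 56. Laplace's method gives
  I(n) ~ e^(−n φ(x*)) · sqrt(2π / (n · φ''(x*))) = sqrt(2π / (56n)) = sqrt(π/(28n)).
This is exact: substituting u = (x − 3)·sqrt(28n) gives I(n) = (1/sqrt(28n)) ∫_{−∞}^{∞} e^(−u^2) du = sqrt(π/(28n)).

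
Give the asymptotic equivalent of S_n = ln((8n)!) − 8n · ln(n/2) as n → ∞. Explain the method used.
S_n ~ 8n · (ln 16 − 1) + O(ln n)

Stirling: ln((8n)!) = 8n ln(8n) − 8n + O(ln n).
  S_n = 8n ln(8n) − 8n − 8n ln(n/2) + O(ln n)
      = 8n ln(8n) − 8n ln n + 8n ln 2 − 8n + O(ln n)
      = 8n ln 8 + 8n ln 2 − 8n + O(ln n)
      = 8n (ln 16 − 1) + O(ln n).
Numerically ln(16) − 1 ≈ 1.7726.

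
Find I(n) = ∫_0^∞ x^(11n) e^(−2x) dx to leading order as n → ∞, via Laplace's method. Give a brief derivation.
I(n) ~ (sqrt(2π·11n) / 2) · (11n/(2e))^(11n)

Write the integrand as exp(11n ln x − 2x) and set f(x) = 11n ln x − 2x. Then f'(x) = 11n/x − 2 = 0 at x* = 11n/2, and f''(x*) = −11n/x*^2 = −2^2/(11n). Laplace's method (interior maximum) gives
  I(n) ~ e^(f(x*)) · sqrt(2π / |f''(x*)|)
        = exp(11n ln(11n/2) − 11n) · sqrt(2π · 11n / 2^2)
        = (11n/2)^(11n) e^(−11n) · sqrt(2π·11n) / 2
        = (sqrt(2π·11n) / 2) · (11n/(2e))^(11n).
This matches Γ(11n+1)/2^(11n+1) with Stirling applied to Γ.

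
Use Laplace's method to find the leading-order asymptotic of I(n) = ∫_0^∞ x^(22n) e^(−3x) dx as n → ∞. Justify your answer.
I(n) ~ (sqrt(2π·22n) / 3) · (22n/(3e))^(22n)

Write the integrand as exp(22n ln x − 3x) and set f(x) = 22n ln x − 3x. Then f'(x) = 22n/x − 3 = 0 at x* = 22n/3, and f''(x*) = −22n/x*^2 = −3^2/(22n). Laplace's method (interior maximum) gives
  I(n) ~ e^(f(x*)) · sqrt(2π / |f''(x*)|)
        = exp(22n ln(22n/3) − 22n) · sqrt(2π · 22n / 3^2)
        = (22n/3)^(22n) e^(−22n) · sqrt(2π·22n) / 3
        = (sqrt(2π·22n) / 3) · (22n/(3e))^(22n).
This matches Γ(22n+1)/3^(22n+1) with Stirling applied to Γ.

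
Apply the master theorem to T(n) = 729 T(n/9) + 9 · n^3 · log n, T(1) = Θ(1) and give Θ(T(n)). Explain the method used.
T(n) = Θ(n^3 · (log n)^2)

Here log_9 729 = 3 and f(n) = 9 · n^3 · log n = Θ(n^(log_9 729) · (log n)^1). This is the extended Case 2 of the master theorem (f matches the critical exponent up to log factors), giving T(n) = Θ(n^(log_9 729) · (log n)^(1+1)) = Θ(n^3 · (log n)^2).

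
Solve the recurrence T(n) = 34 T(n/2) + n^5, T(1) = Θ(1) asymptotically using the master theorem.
T(n) = Θ(n^(log_2 34))

Master theorem: compare f(n) = n^5 to n^(log_2 34) where log_2 34 ≈ 5.087. Since 5 < log_2 34, we have f(n) = O(n^(log_2 34 − ε)) for some ε > 0 — Case 1. Hence T(n) = Θ(n^(log_2 34)).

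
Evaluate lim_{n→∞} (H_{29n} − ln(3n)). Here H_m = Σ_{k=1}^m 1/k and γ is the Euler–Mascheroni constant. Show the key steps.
lim = ln(29/3) + γ

By Euler-Maclaurin, H_m = ln m + γ + O(1/m). So
  H_{29n} − ln(3n) = ln(29n) + γ − ln(3n) + O(1/n)
                       = ln(29/3) + γ + O(1/n).
Hence the limit is ln(29/3) + γ.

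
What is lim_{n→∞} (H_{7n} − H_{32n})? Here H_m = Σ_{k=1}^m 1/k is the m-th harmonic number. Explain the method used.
lim = ln(7/32)

Euler-Maclaurin gives H_m = ln m + γ + 1/(2m) + O(1/m^2). The γ and O(1/m) terms cancel in the difference:
  H_{7n} − H_{32n} = ln(7n) − ln(32n) + O(1/n) = ln(7/32) + O(1/n).
Hence the limit is ln(7/32).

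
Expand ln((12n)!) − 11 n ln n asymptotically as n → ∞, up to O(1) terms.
ln((12n)!) − 11 n ln n = n ln n + 12(ln 12 − 1) n + (1/2) ln(2π·12n) + O(1/n)

Stirling: ln((12n)!) = 12n ln(12n) − 12n + (1/2) ln(2π·12n) + O(1/n).
Expand 12n ln(12n) = 12n (ln n + ln 12) = 12n ln n + 12n ln 12.
Subtract 11n ln n: leading term is (12 − 11) n ln n = n ln n. The next term is 12n ln 12 − 12n = 12(ln 12 − 1) n. Then the (1/2) ln(2π·12n) correction.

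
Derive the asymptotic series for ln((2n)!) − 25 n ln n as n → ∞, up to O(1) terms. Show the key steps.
ln((2n)!) − 25 n ln n = −23 n ln n + 2(ln 2 − 1) n + (1/2) ln(2π·2n) + O(1/n)

Stirling: ln((2n)!) = 2n ln(2n) − 2n + (1/2) ln(2π·2n) + O(1/n).
Expand 2n ln(2n) = 2n (ln n + ln 2) = 2n ln n + 2n ln 2.
Subtract 25n ln n: leading term is (2 − 25) n ln n = −23 n ln n. The next term is 2n ln 2 − 2n = 2(ln 2 − 1) n. Then the (1/2) ln(2π·2n) correction.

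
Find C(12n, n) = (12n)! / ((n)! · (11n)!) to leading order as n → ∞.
C(12n, n) ~ (8916100448256/285311670611)^(n) · sqrt(6/(11π·n))

Write N = n. Apply Stirling to each factorial:
  (12N)! ~ sqrt(2π·12N) · (12N/e)^(12N),
  N! ~ sqrt(2π N) · (N/e)^N,
  (11N)! ~ sqrt(2π·11N) · (11N/e)^(11N).
The exponential factors combine to (12N)^(12N) / (N^N · (11N)^(11N)) = 12^(12N)/11^(11N) = (12^12/11^11)^N = (8916100448256/285311670611)^N.
The square-root prefactors combine to sqrt(2π·12N) / (sqrt(2π N)·sqrt(2π·11N)) = sqrt(12 / (2π·11·N)) = sqrt(6/(11π·n)).
Substituting N = n: C(12n, n) ~ (8916100448256/285311670611)^(n) · sqrt(6/(11π·n)).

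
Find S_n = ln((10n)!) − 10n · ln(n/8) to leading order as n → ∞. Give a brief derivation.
S_n ~ 10n · (ln 80 − 1) + O(ln n)

Stirling: ln((10n)!) = 10n ln(10n) − 10n + O(ln n).
  S_n = 10n ln(10n) − 10n − 10n ln(n/8) + O(ln n)
      = 10n ln(10n) − 10n ln n + 10n ln 8 − 10n + O(ln n)
      = 10n ln 10 + 10n ln 8 − 10n + O(ln n)
      = 10n (ln 80 − 1) + O(ln n).
Numerically ln(80) − 1 ≈ 3.3820.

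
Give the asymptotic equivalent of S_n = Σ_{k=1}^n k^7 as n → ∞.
S_n ~ n^8 / 8

By integral comparison (Euler-Maclaurin), Σ_{k=1}^n k^7 = ∫_0^n x^7 dx + O(n^7) = n^8/8 + O(n^7). (Equivalently, Faulhaber's formula gives the same leading term.)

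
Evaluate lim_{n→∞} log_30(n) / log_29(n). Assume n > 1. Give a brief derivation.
lim = ln(29) / ln(30) = log_30(29)

Change of base: log_30(n) = ln n / ln 30 and log_29(n) = ln n / ln 29. The ratio is (ln n / ln 30) · (ln 29 / ln n) = ln 29 / ln 30, a constant independent of n. So the limit is ln 29 / ln 30 = log_30(29).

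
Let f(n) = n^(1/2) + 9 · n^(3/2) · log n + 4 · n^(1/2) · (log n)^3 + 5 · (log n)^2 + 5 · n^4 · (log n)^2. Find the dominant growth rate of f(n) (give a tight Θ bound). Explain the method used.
f(n) ∈ Θ(n^4 · (log n)^2)

Compare the terms by growth order. For large n, n^a · (log n)^b dominates n^a' · (log n)^b' iff a > a', or (a = a' and b > b'). Ranking the 5 terms shows the dominant one is 5 · n^4 · (log n)^2. Hence f(n) ∈ Θ(n^4 · (log n)^2).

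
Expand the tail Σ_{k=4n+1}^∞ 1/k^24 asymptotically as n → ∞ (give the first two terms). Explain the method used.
Σ_{k>4n} 1/k^24 = 1/(23 · (4n)^23) − 1/(2 · (4n)^24) + O(1/(4n)^25)

Compare to the integral: ∫_{4n}^∞ x^(−24) dx = [−x^(−23)/23]_{4n}^∞ = 1/((24−1)·(4n)^23). The Euler-Maclaurin correction adds −f(4n)/2 = −1/(2·(4n)^24). Euler-Maclaurin then gives
  Σ_{k>4n} 1/k^24 = ∫_{4n}^∞ dx/x^24 − 1/(2·(4n)^24) + O(1/(4n)^25).
(Equivalently this is ζ(24) − Σ_{k≤4n} 1/k^24.)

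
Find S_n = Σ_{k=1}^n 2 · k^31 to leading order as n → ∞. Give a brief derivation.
S_n ~ n^32 / 16

By integral comparison (Euler-Maclaurin), Σ_{k=1}^n 2 · k^31 = 2 · ∫_0^n x^31 dx + O(n^31) = 2 · n^32/32 = n^32 / 16 + O(n^31). (Equivalently, Faulhaber's formula gives the same leading term.)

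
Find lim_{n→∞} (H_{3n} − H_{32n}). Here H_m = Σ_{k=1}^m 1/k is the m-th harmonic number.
lim = ln(3/32)

Euler-Maclaurin gives H_m = ln m + γ + 1/(2m) + O(1/m^2). The γ and O(1/m) terms cancel in the difference:
  H_{3n} − H_{32n} = ln(3n) − ln(32n) + O(1/n) = ln(3/32) + O(1/n).
Hence the limit is ln(3/32).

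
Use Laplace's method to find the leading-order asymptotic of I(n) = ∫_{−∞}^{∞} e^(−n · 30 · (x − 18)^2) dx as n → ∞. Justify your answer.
I(n) = sqrt(π/(30n))

Here φ(x) = 30 · (x − 18)^2 has its unique minimum at x* = 18 with φ(x*) = 0 and φ''(x*) = 60. Laplace's method gives
  I(n) ~ e^(−n φ(x*)) · sqrt(2π / (n · φ''(x*))) = sqrt(2π / (60n)) = sqrt(π/(30n)).
This is exact: substituting u = (x − 18)·sqrt(30n) gives I(n) = (1/sqrt(30n)) ∫_{−∞}^{∞} e^(−u^2) du = sqrt(π/(30n)).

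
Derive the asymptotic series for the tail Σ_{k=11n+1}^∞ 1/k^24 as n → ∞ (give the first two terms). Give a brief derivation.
Σ_{k>11n} 1/k^24 = 1/(23 · (11n)^23) − 1/(2 · (11n)^24) + O(1/(11n)^25)

Compare to the integral: ∫_{11n}^∞ x^(−24) dx = [−x^(−23)/23]_{11n}^∞ = 1/((24−1)·(11n)^23). The Euler-Maclaurin correction adds −f(11n)/2 = −1/(2·(11n)^24). Euler-Maclaurin then gives
  Σ_{k>11n} 1/k^24 = ∫_{11n}^∞ dx/x^24 − 1/(2·(11n)^24) + O(1/(11n)^25).
(Equivalently this is ζ(24) − Σ_{k≤11n} 1/k^24.)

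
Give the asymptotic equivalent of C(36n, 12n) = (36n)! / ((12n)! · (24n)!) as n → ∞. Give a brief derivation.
C(36n, 12n) ~ (27/4)^(12n) · sqrt(3/(4π·12n))

Write N = 12n. Apply Stirling to each factorial:
  (3N)! ~ sqrt(2π·3N) · (3N/e)^(3N),
  N! ~ sqrt(2π N) · (N/e)^N,
  (2N)! ~ sqrt(2π·2N) · (2N/e)^(2N).
The exponential factors combine to (3N)^(3N) / (N^N · (2N)^(2N)) = 3^(3N)/2^(2N) = (3^3/2^2)^N = (27/4)^N.
The square-root prefactors combine to sqrt(2π·3N) / (sqrt(2π N)·sqrt(2π·2N)) = sqrt(3 / (2π·2·N)) = sqrt(3/(4π·12n)).
Substituting N = 12n: C(36n, 12n) ~ (27/4)^(12n) · sqrt(3/(4π·12n)).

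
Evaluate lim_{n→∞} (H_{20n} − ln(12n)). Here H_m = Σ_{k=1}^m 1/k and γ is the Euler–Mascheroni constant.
lim = ln(5/3) + γ

By Euler-Maclaurin, H_m = ln m + γ + O(1/m). So
  H_{20n} − ln(12n) = ln(20n) + γ − ln(12n) + O(1/n)
                       = ln(20/12) + γ + O(1/n).
Hence the limit is ln(20/12) + γ (= ln(5/3)).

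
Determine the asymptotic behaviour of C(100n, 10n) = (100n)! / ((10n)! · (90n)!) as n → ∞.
C(100n, 10n) ~ (10000000000/387420489)^(10n) · sqrt(5/(9π·10n))

Write N = 10n. Apply Stirling to each factorial:
  (10N)! ~ sqrt(2π·10N) · (10N/e)^(10N),
  N! ~ sqrt(2π N) · (N/e)^N,
  (9N)! ~ sqrt(2π·9N) · (9N/e)^(9N).
The exponential factors combine to (10N)^(10N) / (N^N · (9N)^(9N)) = 10^(10N)/9^(9N) = (10^10/9^9)^N = (10000000000/387420489)^N.
The square-root prefactors combine to sqrt(2π·10N) / (sqrt(2π N)·sqrt(2π·9N)) = sqrt(10 / (2π·9·N)) = sqrt(5/(9π·10n)).
Substituting N = 10n: C(100n, 10n) ~ (10000000000/387420489)^(10n) · sqrt(5/(9π·10n)).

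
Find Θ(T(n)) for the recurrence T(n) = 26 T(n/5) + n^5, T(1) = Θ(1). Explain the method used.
T(n) = Θ(n^5)

log_5 26 ≈ 2.024. f(n) = n^5 dominates n^(log_5 26) since 5 > 2.024, and the regularity condition a·f(n/b) = 26·(n/5)^5 = (26/3125)·n^5 ≤ c·f(n) holds with c = 26/3125 ≈ 0.00832 < 1. So this is Case 3: T(n) = Θ(f(n)) = Θ(n^5).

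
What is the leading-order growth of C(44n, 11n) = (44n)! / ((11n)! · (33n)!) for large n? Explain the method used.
C(44n, 11n) ~ (256/27)^(11n) · sqrt(2/(3π·11n))

Write N = 11n. Apply Stirling to each factorial:
  (4N)! ~ sqrt(2π·4N) · (4N/e)^(4N),
  N! ~ sqrt(2π N) · (N/e)^N,
  (3N)! ~ sqrt(2π·3N) · (3N/e)^(3N).
The exponential factors combine to (4N)^(4N) / (N^N · (3N)^(3N)) = 4^(4N)/3^(3N) = (4^4/3^3)^N = (256/27)^N.
The square-root prefactors combine to sqrt(2π·4N) / (sqrt(2π N)·sqrt(2π·3N)) = sqrt(4 / (2π·3·N)) = sqrt(2/(3π·11n)).
Substituting N = 11n: C(44n, 11n) ~ (256/27)^(11n) · sqrt(2/(3π·11n)).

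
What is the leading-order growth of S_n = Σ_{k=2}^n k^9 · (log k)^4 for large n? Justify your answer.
S_n ~ n^10 · (log n)^4 / 10

By integral comparison, S_n = ∫_1^n x^9 · (log x)^4 dx + O(n^9 · (log n)^4). For the integral, the leading term of ∫_1^n x^9 (log x)^4 dx is n^10/10 · (log n)^4 (by repeated integration by parts; each step lowers the log-exponent and produces a relatively O(1/log n) correction). Hence S_n ~ n^10 · (log n)^4 / 10.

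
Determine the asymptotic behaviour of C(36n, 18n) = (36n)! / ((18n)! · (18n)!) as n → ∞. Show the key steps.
C(36n, 18n) ~ (4)^(18n) · sqrt(1/(π·18n))

Write N = 18n. Apply Stirling to each factorial:
  (2N)! ~ sqrt(2π·2N) · (2N/e)^(2N),
  N! ~ sqrt(2π N) · (N/e)^N,
  (1N)! ~ sqrt(2π·1N) · (1N/e)^(1N).
The exponential factors combine to (2N)^(2N) / (N^N · (1N)^(1N)) = 2^(2N)/1^(1N) = (2^2/1^1)^N = (4)^N.
The square-root prefactors combine to sqrt(2π·2N) / (sqrt(2π N)·sqrt(2π·1N)) = sqrt(2 / (2π·1·N)) = sqrt(1/(π·18n)).
Substituting N = 18n: C(36n, 18n) ~ (4)^(18n) · sqrt(1/(π·18n)).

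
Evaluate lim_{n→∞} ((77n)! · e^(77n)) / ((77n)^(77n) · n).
lim = 0

Stirling: (77n)! ~ sqrt(2π·77n) · (77n/e)^(77n). Hence
  (77n)! · e^(77n) / (77n)^(77n) ~ sqrt(2π·77n).
Dividing by n: sqrt(2π·77n) / n = sqrt(2π·77) · n^((1−2)/2), so the expression behaves like sqrt(2π·77) · n^((1−2)/2) → 0.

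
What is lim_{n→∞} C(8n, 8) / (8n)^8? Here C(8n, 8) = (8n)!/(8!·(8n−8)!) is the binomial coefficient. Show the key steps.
lim = 1/8! = 1/40320

With N = 8n → ∞: C(N, 8) / N^8 = [N(N−1)…(N−7)] / (8! · N^8) = (1/8!) · 1 · (1 − 1/(8n)) · … · (1 − 7/(8n)). Each factor → 1 as N → ∞, so the limit is 1/8! = 1/40320.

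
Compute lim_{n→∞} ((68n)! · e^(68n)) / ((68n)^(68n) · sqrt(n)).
lim = sqrt(2π·68)

Stirling: (68n)! ~ sqrt(2π·68n) · (68n/e)^(68n). Hence
  (68n)! · e^(68n) / (68n)^(68n) ~ sqrt(2π·68n).
Dividing by sqrt(n): sqrt(2π·68n) / sqrt(n) = sqrt(2π·68) · n^((1−1)/2), so the limit is sqrt(2π·68).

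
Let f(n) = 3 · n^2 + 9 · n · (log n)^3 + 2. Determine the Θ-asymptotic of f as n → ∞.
f(n) ∈ Θ(n^2)

Compare the terms by growth order. For large n, n^a · (log n)^b dominates n^a' · (log n)^b' iff a > a', or (a = a' and b > b'). Ranking the 3 terms shows the dominant one is 3 · n^2. Hence f(n) ∈ Θ(n^2).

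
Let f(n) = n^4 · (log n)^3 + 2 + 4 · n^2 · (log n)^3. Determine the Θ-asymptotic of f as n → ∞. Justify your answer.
f(n) ∈ Θ(n^4 · (log n)^3)

Compare the terms by growth order. For large n, n^a · (log n)^b dominates n^a' · (log n)^b' iff a > a', or (a = a' and b > b'). Ranking the 3 terms shows the dominant one is n^4 · (log n)^3. Hence f(n) ∈ Θ(n^4 · (log n)^3).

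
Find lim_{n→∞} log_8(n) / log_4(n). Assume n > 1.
lim = ln(4) / ln(8) = log_8(4)

Change of base: log_8(n) = ln n / ln 8 and log_4(n) = ln n / ln 4. The ratio is (ln n / ln 8) · (ln 4 / ln n) = ln 4 / ln 8, a constant independent of n. So the limit is ln 4 / ln 8 = log_8(4).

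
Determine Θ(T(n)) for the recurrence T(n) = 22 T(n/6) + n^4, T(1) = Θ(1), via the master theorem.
T(n) = Θ(n^4)

log_6 22 ≈ 1.725. f(n) = n^4 dominates n^(log_6 22) since 4 > 1.725, and the regularity condition a·f(n/b) = 22·(n/6)^4 = (22/1296)·n^4 ≤ c·f(n) holds with c = 22/1296 ≈ 0.017 < 1. So this is Case 3: T(n) = Θ(f(n)) = Θ(n^4).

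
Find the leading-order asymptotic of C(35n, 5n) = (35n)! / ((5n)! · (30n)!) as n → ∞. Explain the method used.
C(35n, 5n) ~ (823543/46656)^(5n) · sqrt(7/(12π·5n))

Write N = 5n. Apply Stirling to each factorial:
  (7N)! ~ sqrt(2π·7N) · (7N/e)^(7N),
  N! ~ sqrt(2π N) · (N/e)^N,
  (6N)! ~ sqrt(2π·6N) · (6N/e)^(6N).
The exponential factors combine to (7N)^(7N) / (N^N · (6N)^(6N)) = 7^(7N)/6^(6N) = (7^7/6^6)^N = (823543/46656)^N.
The square-root prefactors combine to sqrt(2π·7N) / (sqrt(2π N)·sqrt(2π·6N)) = sqrt(7 / (2π·6·N)) = sqrt(7/(12π·5n)).
Substituting N = 5n: C(35n, 5n) ~ (823543/46656)^(5n) · sqrt(7/(12π·5n)).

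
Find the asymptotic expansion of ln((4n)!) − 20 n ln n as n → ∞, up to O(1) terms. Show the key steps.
ln((4n)!) − 20 n ln n = −16 n ln n + 4(ln 4 − 1) n + (1/2) ln(2π·4n) + O(1/n)

Stirling: ln((4n)!) = 4n ln(4n) − 4n + (1/2) ln(2π·4n) + O(1/n).
Expand 4n ln(4n) = 4n (ln n + ln 4) = 4n ln n + 4n ln 4.
Subtract 20n ln n: leading term is (4 − 20) n ln n = −16 n ln n. The next term is 4n ln 4 − 4n = 4(ln 4 − 1) n. Then the (1/2) ln(2π·4n) correction.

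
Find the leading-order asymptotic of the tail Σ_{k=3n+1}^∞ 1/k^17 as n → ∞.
Σ_{k>3n} 1/k^17 ~ 1/(16 · (3n)^16)

Compare to the integral: ∫_{3n}^∞ x^(−17) dx = [−x^(−16)/16]_{3n}^∞ = 1/((17−1)·(3n)^16). Euler-Maclaurin then gives
  Σ_{k>3n} 1/k^17 = ∫_{3n}^∞ dx/x^17 − 1/(2·(3n)^17) + O(1/(3n)^18).
(Equivalently this is ζ(17) − Σ_{k≤3n} 1/k^17.)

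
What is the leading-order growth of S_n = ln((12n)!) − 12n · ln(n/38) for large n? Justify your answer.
S_n ~ 12n · (ln 456 − 1) + O(ln n)

Stirling: ln((12n)!) = 12n ln(12n) − 12n + O(ln n).
  S_n = 12n ln(12n) − 12n − 12n ln(n/38) + O(ln n)
      = 12n ln(12n) − 12n ln n + 12n ln 38 − 12n + O(ln n)
      = 12n ln 12 + 12n ln 38 − 12n + O(ln n)
      = 12n (ln 456 − 1) + O(ln n).
Numerically ln(456) − 1 ≈ 5.1225.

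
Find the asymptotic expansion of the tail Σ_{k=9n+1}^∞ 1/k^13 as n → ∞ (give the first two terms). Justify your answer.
Σ_{k>9n} 1/k^13 = 1/(12 · (9n)^12) − 1/(2 · (9n)^13) + O(1/(9n)^14)

Compare to the integral: ∫_{9n}^∞ x^(−13) dx = [−x^(−12)/12]_{9n}^∞ = 1/((13−1)·(9n)^12). The Euler-Maclaurin correction adds −f(9n)/2 = −1/(2·(9n)^13). Euler-Maclaurin then gives
  Σ_{k>9n} 1/k^13 = ∫_{9n}^∞ dx/x^13 − 1/(2·(9n)^13) + O(1/(9n)^14).
(Equivalently this is ζ(13) − Σ_{k≤9n} 1/k^13.)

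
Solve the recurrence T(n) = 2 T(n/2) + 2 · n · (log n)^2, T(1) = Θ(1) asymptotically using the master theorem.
T(n) = Θ(n · (log n)^3)

Here log_2 2 = 1 and f(n) = 2 · n · (log n)^2 = Θ(n^(log_2 2) · (log n)^2). This is the extended Case 2 of the master theorem (f matches the critical exponent up to log factors), giving T(n) = Θ(n^(log_2 2) · (log n)^(2+1)) = Θ(n · (log n)^3).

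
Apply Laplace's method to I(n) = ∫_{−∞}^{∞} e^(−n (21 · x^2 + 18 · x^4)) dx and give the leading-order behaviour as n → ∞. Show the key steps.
I(n) ~ sqrt(π/(21n))

φ(x) = 21 · x^2 + 18 · x^4 has its unique global minimum at x* = 0 (since φ'(x) = 42x + 72x^3 = 0 only at x = 0 for real x with both coefficients positive, and φ → ∞ as |x| → ∞). At x* = 0, φ(0) = 0 and φ''(0) = 42. Laplace's method then gives
  I(n) ~ sqrt(2π / (n · φ''(0))) · e^(−n φ(0)) = sqrt(2π / (42n)) = sqrt(π/(21n)).
The 18 · x^4 term contributes only at subleading order (an O(1/n) relative correction).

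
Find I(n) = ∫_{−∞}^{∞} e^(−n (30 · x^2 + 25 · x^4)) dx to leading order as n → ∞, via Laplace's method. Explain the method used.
I(n) ~ sqrt(π/(30n))

φ(x) = 30 · x^2 + 25 · x^4 has its unique global minimum at x* = 0 (since φ'(x) = 60x + 100x^3 = 0 only at x = 0 for real x with both coefficients positive, and φ → ∞ as |x| → ∞). At x* = 0, φ(0) = 0 and φ''(0) = 60. Laplace's method then gives
  I(n) ~ sqrt(2π / (n · φ''(0))) · e^(−n φ(0)) = sqrt(2π / (60n)) = sqrt(π/(30n)).
The 25 · x^4 term contributes only at subleading order (an O(1/n) relative correction).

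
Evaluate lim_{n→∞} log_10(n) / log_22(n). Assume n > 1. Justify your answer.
lim = ln(22) / ln(10) = log_10(22)

Change of base: log_10(n) = ln n / ln 10 and log_22(n) = ln n / ln 22. The ratio is (ln n / ln 10) · (ln 22 / ln n) = ln 22 / ln 10, a constant independent of n. So the limit is ln 22 / ln 10 = log_10(22).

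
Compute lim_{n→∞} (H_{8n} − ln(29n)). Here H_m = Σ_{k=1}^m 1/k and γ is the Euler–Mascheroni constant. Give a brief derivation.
lim = ln(8/29) + γ

By Euler-Maclaurin, H_m = ln m + γ + O(1/m). So
  H_{8n} − ln(29n) = ln(8n) + γ − ln(29n) + O(1/n)
                       = ln(8/29) + γ + O(1/n).
Hence the limit is ln(8/29) + γ.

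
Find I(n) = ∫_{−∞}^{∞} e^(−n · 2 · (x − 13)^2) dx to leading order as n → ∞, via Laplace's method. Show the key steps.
I(n) = sqrt(π/(2n))

Here φ(x) = 2 · (x − 13)^2 has its unique minimum at x* = 13 with φ(x*) = 0 and φ''(x*) = 4. Laplace's method gives
  I(n) ~ e^(−n φ(x*)) · sqrt(2π / (n · φ''(x*))) = sqrt(2π / (4n)) = sqrt(π/(2n)).
This is exact: substituting u = (x − 13)·sqrt(2n) gives I(n) = (1/sqrt(2n)) ∫_{−∞}^{∞} e^(−u^2) du = sqrt(π/(2n)).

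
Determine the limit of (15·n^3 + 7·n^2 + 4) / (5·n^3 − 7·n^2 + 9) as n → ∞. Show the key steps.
lim = 15/5 = 3

For large n the leading n^3 terms dominate both numerator and denominator. Dividing top and bottom by n^3, every other term tends to 0, leaving 15/5 = 3.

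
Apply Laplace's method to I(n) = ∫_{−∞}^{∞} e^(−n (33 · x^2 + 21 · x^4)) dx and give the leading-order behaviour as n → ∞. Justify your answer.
I(n) ~ sqrt(π/(33n))

φ(x) = 33 · x^2 + 21 · x^4 has its unique global minimum at x* = 0 (since φ'(x) = 66x + 84x^3 = 0 only at x = 0 for real x with both coefficients positive, and φ → ∞ as |x| → ∞). At x* = 0, φ(0) = 0 and φ''(0) = 66. Laplace's method then gives
  I(n) ~ sqrt(2π / (n · φ''(0))) · e^(−n φ(0)) = sqrt(2π / (66n)) = sqrt(π/(33n)).
The 21 · x^4 term contributes only at subleading order (an O(1/n) relative correction).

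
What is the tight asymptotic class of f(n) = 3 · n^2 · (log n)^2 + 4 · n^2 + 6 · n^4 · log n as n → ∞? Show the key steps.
f(n) ∈ Θ(n^4 · log n)

Compare the terms by growth order. For large n, n^a · (log n)^b dominates n^a' · (log n)^b' iff a > a', or (a = a' and b > b'). Ranking the 3 terms shows the dominant one is 6 · n^4 · log n. Hence f(n) ∈ Θ(n^4 · log n).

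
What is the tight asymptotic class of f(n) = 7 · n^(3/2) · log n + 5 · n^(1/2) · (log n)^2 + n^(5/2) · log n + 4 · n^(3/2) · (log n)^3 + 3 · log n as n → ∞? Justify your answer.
f(n) ∈ Θ(n^(5/2) · log n)

Compare the terms by growth order. For large n, n^a · (log n)^b dominates n^a' · (log n)^b' iff a > a', or (a = a' and b > b'). Ranking the 5 terms shows the dominant one is n^(5/2) · log n. Hence f(n) ∈ Θ(n^(5/2) · log n).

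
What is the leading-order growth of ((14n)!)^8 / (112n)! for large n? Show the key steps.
((14n)!)^8/(112n)! ~ ((2π·14n)^(7/2) / sqrt(8)) · 8^(−8·14n)  →  0

Write N = 14n. Stirling: N! ~ sqrt(2π N)(N/e)^N and (8N)! ~ sqrt(2π·8N)·(8N/e)^(8N).
  (N!)^8/(8N)! ~ (2π N)^(8/2) (N/e)^(8N) / [sqrt(2π·8N) (8N/e)^(8N)]
     = (2π N)^(8/2) / sqrt(2π·8N) · (N/(8N))^(8N)
     = (2π N)^((8−1)/2) / sqrt(8) · 8^(−8N).
Since 8^8 > 1, the factor 8^(−8N) decays exponentially, so the ratio → 0. Substituting N = 14n gives the stated form.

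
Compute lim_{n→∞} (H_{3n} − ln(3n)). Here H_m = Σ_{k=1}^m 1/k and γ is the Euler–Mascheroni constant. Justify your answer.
lim = γ

By Euler-Maclaurin, H_m = ln m + γ + O(1/m). So
  H_{3n} − ln(3n) = ln(3n) + γ − ln(3n) + O(1/n)
                       = ln(3/3) + γ + O(1/n).
Hence the limit is γ (since ln 1 = 0).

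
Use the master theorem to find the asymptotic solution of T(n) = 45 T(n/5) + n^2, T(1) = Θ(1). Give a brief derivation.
T(n) = Θ(n^(log_5 45))

Master theorem: compare f(n) = n^2 to n^(log_5 45) where log_5 45 ≈ 2.365. Since 2 < log_5 45, we have f(n) = O(n^(log_5 45 − ε)) for some ε > 0 — Case 1. Hence T(n) = Θ(n^(log_5 45)).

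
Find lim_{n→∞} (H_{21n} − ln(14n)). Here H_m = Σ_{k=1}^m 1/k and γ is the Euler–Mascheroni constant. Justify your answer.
lim = ln(3/2) + γ

By Euler-Maclaurin, H_m = ln m + γ + O(1/m). So
  H_{21n} − ln(14n) = ln(21n) + γ − ln(14n) + O(1/n)
                       = ln(21/14) + γ + O(1/n).
Hence the limit is ln(21/14) + γ (= ln(3/2)).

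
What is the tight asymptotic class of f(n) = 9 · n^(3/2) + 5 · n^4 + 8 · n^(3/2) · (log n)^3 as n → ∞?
f(n) ∈ Θ(n^4)

Compare the terms by growth order. For large n, n^a · (log n)^b dominates n^a' · (log n)^b' iff a > a', or (a = a' and b > b'). Ranking the 3 terms shows the dominant one is 5 · n^4. Hence f(n) ∈ Θ(n^4).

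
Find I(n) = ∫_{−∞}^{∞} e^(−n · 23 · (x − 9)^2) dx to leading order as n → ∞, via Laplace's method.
I(n) = sqrt(π/(23n))

Here φ(x) = 23 · (x − 9)^2 has its unique minimum at x* = 9 with φ(x*) = 0 and φ''(x*) = 46. Laplace's method gives
  I(n) ~ e^(−n φ(x*)) · sqrt(2π / (n · φ''(x*))) = sqrt(2π / (46n)) = sqrt(π/(23n)).
This is exact: substituting u = (x − 9)·sqrt(23n) gives I(n) = (1/sqrt(23n)) ∫_{−∞}^{∞} e^(−u^2) du = sqrt(π/(23n)).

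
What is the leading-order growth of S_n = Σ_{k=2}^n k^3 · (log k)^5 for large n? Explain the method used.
S_n ~ n^4 · (log n)^5 / 4

By integral comparison, S_n = ∫_1^n x^3 · (log x)^5 dx + O(n^3 · (log n)^5). For the integral, the leading term of ∫_1^n x^3 (log x)^5 dx is n^4/4 · (log n)^5 (by repeated integration by parts; each step lowers the log-exponent and produces a relatively O(1/log n) correction). Hence S_n ~ n^4 · (log n)^5 / 4.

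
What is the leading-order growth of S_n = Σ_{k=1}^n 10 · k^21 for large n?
S_n ~ 5 · n^22 / 11

By integral comparison (Euler-Maclaurin), Σ_{k=1}^n 10 · k^21 = 10 · ∫_0^n x^21 dx + O(n^21) = 10 · n^22/22 = 5 · n^22 / 11 + O(n^21). (Equivalently, Faulhaber's formula gives the same leading term.)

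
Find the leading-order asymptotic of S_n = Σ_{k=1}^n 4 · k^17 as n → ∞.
S_n ~ 2 · n^18 / 9

By integral comparison (Euler-Maclaurin), Σ_{k=1}^n 4 · k^17 = 4 · ∫_0^n x^17 dx + O(n^17) = 4 · n^18/18 = 2 · n^18 / 9 + O(n^17). (Equivalently, Faulhaber's formula gives the same leading term.)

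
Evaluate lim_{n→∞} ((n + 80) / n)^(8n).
lim = e^640

Rewrite as (1 + 80/n)^(8n). By the standard limit (1 + x/n)^n → e^x, we have (1 + 80/n)^n → e^80, and raising to the 8th power gives e^640.
More precisely, ln[(1 + 80/n)^(8n)] = 8n · ln(1 + 80/n) = 8n · (80/n + O(1/n^2)) = 640 + O(1/n) → 640.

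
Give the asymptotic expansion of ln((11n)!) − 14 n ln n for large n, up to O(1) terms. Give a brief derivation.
ln((11n)!) − 14 n ln n = −3 n ln n + 11(ln 11 − 1) n + (1/2) ln(2π·11n) + O(1/n)

Stirling: ln((11n)!) = 11n ln(11n) − 11n + (1/2) ln(2π·11n) + O(1/n).
Expand 11n ln(11n) = 11n (ln n + ln 11) = 11n ln n + 11n ln 11.
Subtract 14n ln n: leading term is (11 − 14) n ln n = −3 n ln n. The next term is 11n ln 11 − 11n = 11(ln 11 − 1) n. Then the (1/2) ln(2π·11n) correction.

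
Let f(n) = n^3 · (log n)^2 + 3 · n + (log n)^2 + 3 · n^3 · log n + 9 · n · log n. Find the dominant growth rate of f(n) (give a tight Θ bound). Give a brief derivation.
f(n) ∈ Θ(n^3 · (log n)^2)

Compare the terms by growth order. For large n, n^a · (log n)^b dominates n^a' · (log n)^b' iff a > a', or (a = a' and b > b'). Ranking the 5 terms shows the dominant one is n^3 · (log n)^2. Hence f(n) ∈ Θ(n^3 · (log n)^2).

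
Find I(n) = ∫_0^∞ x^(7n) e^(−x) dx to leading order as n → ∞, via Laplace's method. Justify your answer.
I(n) ~ sqrt(2π·7n) · (7n/e)^(7n)

Write the integrand as exp(7n ln x − x) and set f(x) = 7n ln x − x. Then f'(x) = 7n/x − 1 = 0 at x* = 7n, and f''(x*) = −7n/x*^2 = −1/(7n). Laplace's method (interior maximum) gives
  I(n) ~ e^(f(x*)) · sqrt(2π / |f''(x*)|)
        = exp(7n ln(7n) − 7n) · sqrt(2π · 7n)
        = (7n)^(7n) e^(−7n) · sqrt(2π·7n)
        = sqrt(2π·7n) · (7n/e)^(7n).
This matches Γ(7n+1) with Stirling applied to Γ.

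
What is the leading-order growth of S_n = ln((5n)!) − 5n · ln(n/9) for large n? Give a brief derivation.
S_n ~ 5n · (ln 45 − 1) + O(ln n)

Stirling: ln((5n)!) = 5n ln(5n) − 5n + O(ln n).
  S_n = 5n ln(5n) − 5n − 5n ln(n/9) + O(ln n)
      = 5n ln(5n) − 5n ln n + 5n ln 9 − 5n + O(ln n)
      = 5n ln 5 + 5n ln 9 − 5n + O(ln n)
      = 5n (ln 45 − 1) + O(ln n).
Numerically ln(45) − 1 ≈ 2.8067.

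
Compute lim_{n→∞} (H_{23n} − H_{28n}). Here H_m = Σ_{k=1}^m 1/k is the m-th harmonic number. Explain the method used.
lim = ln(23/28)

Euler-Maclaurin gives H_m = ln m + γ + 1/(2m) + O(1/m^2). The γ and O(1/m) terms cancel in the difference:
  H_{23n} − H_{28n} = ln(23n) − ln(28n) + O(1/n) = ln(23/28) + O(1/n).
Hence the limit is ln(23/28).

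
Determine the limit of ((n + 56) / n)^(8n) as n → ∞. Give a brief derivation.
lim = e^448

Rewrite as (1 + 56/n)^(8n). By the standard limit (1 + x/n)^n → e^x, we have (1 + 56/n)^n → e^56, and raising to the 8th power gives e^448.
More precisely, ln[(1 + 56/n)^(8n)] = 8n · ln(1 + 56/n) = 8n · (56/n + O(1/n^2)) = 448 + O(1/n) → 448.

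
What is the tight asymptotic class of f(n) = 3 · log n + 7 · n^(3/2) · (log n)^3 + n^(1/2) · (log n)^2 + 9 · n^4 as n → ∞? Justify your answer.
f(n) ∈ Θ(n^4)

Compare the terms by growth order. For large n, n^a · (log n)^b dominates n^a' · (log n)^b' iff a > a', or (a = a' and b > b'). Ranking the 4 terms shows the dominant one is 9 · n^4. Hence f(n) ∈ Θ(n^4).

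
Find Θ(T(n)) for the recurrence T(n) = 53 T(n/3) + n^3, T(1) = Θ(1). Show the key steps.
T(n) = Θ(n^(log_3 53))

Master theorem: compare f(n) = n^3 to n^(log_3 53) where log_3 53 ≈ 3.614. Since 3 < log_3 53, we have f(n) = O(n^(log_3 53 − ε)) for some ε > 0 — Case 1. Hence T(n) = Θ(n^(log_3 53)).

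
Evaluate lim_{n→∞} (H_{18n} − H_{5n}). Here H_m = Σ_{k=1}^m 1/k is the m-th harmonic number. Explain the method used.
lim = ln(18/5)

Euler-Maclaurin gives H_m = ln m + γ + 1/(2m) + O(1/m^2). The γ and O(1/m) terms cancel in the difference:
  H_{18n} − H_{5n} = ln(18n) − ln(5n) + O(1/n) = ln(18/5) + O(1/n).
Hence the limit is ln(18/5).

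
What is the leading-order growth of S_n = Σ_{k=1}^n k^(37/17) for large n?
S_n ~ (17/54) · n^(54/17)

Integral comparison: Σ_{k=1}^n k^(37/17) = ∫_0^n x^(37/17) dx + O(n^(37/17)). The integral is n^(1 + 37/17) / (1 + 37/17) = n^((37+17)/17) / ((37+17)/17) = (17/54) · n^(54/17).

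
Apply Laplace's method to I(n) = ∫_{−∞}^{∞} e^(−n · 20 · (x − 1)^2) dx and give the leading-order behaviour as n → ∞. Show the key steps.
I(n) = sqrt(π/(20n))

Here φ(x) = 20 · (x − 1)^2 has its unique minimum at x* = 1 with φ(x*) = 0 and φ''(x*) = 40. Laplace's method gives
  I(n) ~ e^(−n φ(x*)) · sqrt(2π / (n · φ''(x*))) = sqrt(2π / (40n)) = sqrt(π/(20n)).
This is exact: substituting u = (x − 1)·sqrt(20n) gives I(n) = (1/sqrt(20n)) ∫_{−∞}^{∞} e^(−u^2) du = sqrt(π/(20n)).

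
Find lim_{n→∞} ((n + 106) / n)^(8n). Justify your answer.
lim = e^848

Rewrite as (1 + 106/n)^(8n). By the standard limit (1 + x/n)^n → e^x, we have (1 + 106/n)^n → e^106, and raising to the 8th power gives e^848.
More precisely, ln[(1 + 106/n)^(8n)] = 8n · ln(1 + 106/n) = 8n · (106/n + O(1/n^2)) = 848 + O(1/n) → 848.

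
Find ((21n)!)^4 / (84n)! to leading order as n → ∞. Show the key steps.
((21n)!)^4/(84n)! ~ ((2π·21n)^(3/2) / 2) · 4^(−4·21n)  →  0

Write N = 21n. Stirling: N! ~ sqrt(2π N)(N/e)^N and (4N)! ~ sqrt(2π·4N)·(4N/e)^(4N).
  (N!)^4/(4N)! ~ (2π N)^(4/2) (N/e)^(4N) / [sqrt(2π·4N) (4N/e)^(4N)]
     = (2π N)^(4/2) / sqrt(2π·4N) · (N/(4N))^(4N)
     = (2π N)^((4−1)/2) / 2 · 4^(−4N).
Since 4^4 > 1, the factor 4^(−4N) decays exponentially, so the ratio → 0. Substituting N = 21n gives the stated form.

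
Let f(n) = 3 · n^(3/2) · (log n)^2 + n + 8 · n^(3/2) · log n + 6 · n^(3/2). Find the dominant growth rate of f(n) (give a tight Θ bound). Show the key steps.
f(n) ∈ Θ(n^(3/2) · (log n)^2)

Compare the terms by growth order. For large n, n^a · (log n)^b dominates n^a' · (log n)^b' iff a > a', or (a = a' and b > b'). Ranking the 4 terms shows the dominant one is 3 · n^(3/2) · (log n)^2. Hence f(n) ∈ Θ(n^(3/2) · (log n)^2).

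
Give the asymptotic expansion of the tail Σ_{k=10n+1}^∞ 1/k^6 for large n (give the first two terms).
Σ_{k>10n} 1/k^6 = 1/(5 · (10n)^5) − 1/(2 · (10n)^6) + O(1/(10n)^7)

Compare to the integral: ∫_{10n}^∞ x^(−6) dx = [−x^(−5)/5]_{10n}^∞ = 1/((6−1)·(10n)^5). The Euler-Maclaurin correction adds −f(10n)/2 = −1/(2·(10n)^6). Euler-Maclaurin then gives
  Σ_{k>10n} 1/k^6 = ∫_{10n}^∞ dx/x^6 − 1/(2·(10n)^6) + O(1/(10n)^7).
(Equivalently this is ζ(6) − Σ_{k≤10n} 1/k^6.)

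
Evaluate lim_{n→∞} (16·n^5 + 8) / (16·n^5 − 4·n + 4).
lim = 16/16 = 1

For large n the leading n^5 terms dominate both numerator and denominator. Dividing top and bottom by n^5, every other term tends to 0, leaving 16/16 = 1.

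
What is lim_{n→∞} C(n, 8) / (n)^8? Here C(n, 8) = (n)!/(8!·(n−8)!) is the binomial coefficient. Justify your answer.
lim = 1/8! = 1/40320

With N = n → ∞: C(N, 8) / N^8 = [N(N−1)…(N−7)] / (8! · N^8) = (1/8!) · 1 · (1 − 1/n) · … · (1 − 7/n). Each factor → 1 as N → ∞, so the limit is 1/8! = 1/40320.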